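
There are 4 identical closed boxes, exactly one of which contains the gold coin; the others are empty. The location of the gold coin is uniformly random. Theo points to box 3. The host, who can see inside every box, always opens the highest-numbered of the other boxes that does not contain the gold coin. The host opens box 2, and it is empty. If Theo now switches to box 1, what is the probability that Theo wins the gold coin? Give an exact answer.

0

Consider each possible location of the gold coin in turn.
If it is in either of boxes 1 and 3 (prior 1/4 each): the host would have opened box 4 instead, probability 0; weight (1/4)·0 = 0 each.
If it is in box 2 (prior 1/4): the host opened box 2, so this case is ruled out; weight (1/4)·0 = 0.
If it is in box 4 (prior 1/4): box 2 is the highest-numbered option available, probability 1; weight (1/4)·1 = 1/4.
The weights sum to 1/4.
So P(the gold coin in box 1 | the host opened box 2) = 0 / (1/4) = 0.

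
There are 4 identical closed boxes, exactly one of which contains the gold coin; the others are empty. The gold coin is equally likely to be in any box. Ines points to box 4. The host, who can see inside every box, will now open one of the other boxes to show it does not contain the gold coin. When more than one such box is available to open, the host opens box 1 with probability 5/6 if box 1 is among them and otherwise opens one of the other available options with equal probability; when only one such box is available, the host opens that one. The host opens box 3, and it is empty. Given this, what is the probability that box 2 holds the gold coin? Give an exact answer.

2/9

Apply Bayes' rule, conditioning on where the gold coin actually is.
If it is in box 1 (prior 1/4): box 1 holds the prize so is unavailable; the host chooses uniformly among the 2 others, probability 1/2; weight (1/4)·(1/2) = 1/8.
If it is in box 2 (prior 1/4): box 1 is available but not opened, probability 1/6; weight (1/4)·(1/6) = 1/24.
If it is in box 3 (prior 1/4): the host opened box 3, so this case is ruled out; weight (1/4)·0 = 0.
If it is in box 4 (prior 1/4): box 1 is available but not opened; box 3 gets probability (1 − 5/6)/2 = 1/12; weight (1/4)·(1/12) = 1/48.
The weights sum to 3/16.
So P(the gold coin in box 2 | the host opened box 3) = (1/24) / (3/16) = 2/9.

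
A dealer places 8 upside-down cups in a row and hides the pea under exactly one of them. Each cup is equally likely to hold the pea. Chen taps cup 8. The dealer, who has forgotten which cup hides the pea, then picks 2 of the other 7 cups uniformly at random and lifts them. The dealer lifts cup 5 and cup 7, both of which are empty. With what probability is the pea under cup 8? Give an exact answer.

1/6

Because the dealer chose which cups to lift without knowing where the pea is, the choice is independent of the prize location. Learning that none of the 2 opened cups holds the pea simply rules out those 2 locations and leaves the remaining 6 cups still equally likely by symmetry.
So P(the pea under cup 8) = 1/6.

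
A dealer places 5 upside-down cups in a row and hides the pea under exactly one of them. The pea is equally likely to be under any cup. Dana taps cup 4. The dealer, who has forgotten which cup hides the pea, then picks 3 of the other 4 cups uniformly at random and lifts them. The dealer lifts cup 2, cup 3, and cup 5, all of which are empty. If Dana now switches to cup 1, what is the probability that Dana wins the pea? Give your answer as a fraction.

1/2

Apply Bayes' rule, conditioning on where the pea actually is.
If it is under either of cups 1 and 4 (prior 1/5 each): the dealer picks exactly this set with probability 1/4 regardless, and none is the prize; weight (1/5)·(1/4) = 1/20 each.
If it is under any of cups 2, 3, and 5 (prior 1/5 each): that cup was opened and seen not to hold the prize — ruled out; weight (1/5)·0 = 0 each.
The weights sum to 1/10.
So P(the pea under cup 1 | the dealer opened cup 2, cup 3, and cup 5) = (1/20) / (1/10) = 1/2.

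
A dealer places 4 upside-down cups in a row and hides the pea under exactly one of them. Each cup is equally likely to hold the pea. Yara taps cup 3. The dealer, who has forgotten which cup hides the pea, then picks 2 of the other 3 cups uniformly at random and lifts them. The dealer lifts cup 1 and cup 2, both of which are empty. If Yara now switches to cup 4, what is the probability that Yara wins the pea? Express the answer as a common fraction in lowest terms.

1/2

Because the dealer chose which cups to lift without knowing where the pea is, the choice is independent of the prize location. Learning that none of the 2 opened cups holds the pea simply rules out those 2 locations and leaves the remaining 2 cups still equally likely by symmetry.
So P(the pea under cup 4) = 1/2.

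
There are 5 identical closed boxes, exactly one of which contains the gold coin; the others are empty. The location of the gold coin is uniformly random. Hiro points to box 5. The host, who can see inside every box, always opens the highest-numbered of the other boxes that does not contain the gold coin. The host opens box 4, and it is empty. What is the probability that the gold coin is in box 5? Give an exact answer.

1/4

Condition on the true location of the gold coin.
If it is in any of boxes 1, 2, 3, and 5 (prior 1/5 each): box 4 is the highest-numbered option available, probability 1; weight (1/5)·1 = 1/5 each.
If it is in box 4 (prior 1/5): the host opened box 4, so this case is ruled out; weight (1/5)·0 = 0.
The weights sum to 4/5.
So P(the gold coin in box 5 | the host opened box 4) = (1/5) / (4/5) = 1/4.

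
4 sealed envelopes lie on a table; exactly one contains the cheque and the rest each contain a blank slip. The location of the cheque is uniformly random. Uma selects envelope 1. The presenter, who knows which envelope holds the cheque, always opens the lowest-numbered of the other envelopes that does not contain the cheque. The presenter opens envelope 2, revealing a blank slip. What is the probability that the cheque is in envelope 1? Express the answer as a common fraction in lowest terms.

Condition on the true location of the cheque.
If it is in any of envelopes 1, 3, and 4 (prior 1/4 each): envelope 2 is the lowest-numbered option available, probability 1; weight (1/4)·1 = 1/4 each.
If it is in envelope 2 (prior 1/4): the presenter opened envelope 2, so this case is ruled out; weight (1/4)·0 = 0.
The weights sum to 3/4.
So P(the cheque in envelope 1 | the presenter opened envelope 2) = (1/4) / (3/4) = 1/3.

1/3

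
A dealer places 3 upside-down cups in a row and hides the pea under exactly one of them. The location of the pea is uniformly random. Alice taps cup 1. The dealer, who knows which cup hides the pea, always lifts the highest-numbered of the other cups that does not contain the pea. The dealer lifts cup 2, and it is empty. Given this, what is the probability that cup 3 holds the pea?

Condition on the true location of the pea.
If it is under cup 1 (prior 1/3): the dealer would have opened cup 3 instead, probability 0; weight (1/3)·0 = 0.
If it is under cup 2 (prior 1/3): the dealer opened cup 2, so this case is ruled out; weight (1/3)·0 = 0.
If it is under cup 3 (prior 1/3): cup 2 is the highest-numbered option available, probability 1; weight (1/3)·1 = 1/3.
The weights sum to 1/3.
So P(the pea under cup 3 | the dealer opened cup 2) = (1/3) / (1/3) = 1.

1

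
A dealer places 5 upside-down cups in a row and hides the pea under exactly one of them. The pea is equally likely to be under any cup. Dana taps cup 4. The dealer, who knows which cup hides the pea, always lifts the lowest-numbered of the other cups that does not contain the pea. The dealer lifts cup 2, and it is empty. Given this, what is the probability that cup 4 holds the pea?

0

Consider each possible location of the pea in turn.
If it is under cup 1 (prior 1/5): cup 2 is the lowest-numbered option available, probability 1; weight (1/5)·1 = 1/5.
If it is under cup 2 (prior 1/5): the dealer opened cup 2, so this case is ruled out; weight (1/5)·0 = 0.
If it is under any of cups 3, 4, and 5 (prior 1/5 each): the dealer would have opened cup 1 instead, probability 0; weight (1/5)·0 = 0 each.
The weights sum to 1/5.
So P(the pea under cup 4 | the dealer opened cup 2) = 0 / (1/5) = 0.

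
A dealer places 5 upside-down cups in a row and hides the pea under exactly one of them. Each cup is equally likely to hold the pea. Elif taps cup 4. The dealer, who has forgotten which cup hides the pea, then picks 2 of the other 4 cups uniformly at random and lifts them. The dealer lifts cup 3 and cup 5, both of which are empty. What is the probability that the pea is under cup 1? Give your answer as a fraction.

1/3

Apply Bayes' rule, conditioning on where the pea actually is.
If it is under any of cups 1, 2, and 4 (prior 1/5 each): the dealer picks exactly this set with probability 1/6 regardless, and none is the prize; weight (1/5)·(1/6) = 1/30 each.
If it is under either of cups 3 and 5 (prior 1/5 each): that cup was opened and seen not to hold the prize — ruled out; weight (1/5)·0 = 0 each.
The weights sum to 1/10.
So P(the pea under cup 1 | the dealer opened cup 3 and cup 5) = (1/30) / (1/10) = 1/3.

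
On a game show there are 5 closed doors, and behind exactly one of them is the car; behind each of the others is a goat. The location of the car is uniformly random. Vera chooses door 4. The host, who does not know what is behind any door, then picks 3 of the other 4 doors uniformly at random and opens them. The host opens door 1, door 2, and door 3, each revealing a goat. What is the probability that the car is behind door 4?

1/2

Because the host chose which doors to open without knowing where the car is, the choice is independent of the prize location. Learning that none of the 3 opened doors holds the car simply rules out those 3 locations and leaves the remaining 2 doors still equally likely by symmetry.
So P(the car behind door 4) = 1/2.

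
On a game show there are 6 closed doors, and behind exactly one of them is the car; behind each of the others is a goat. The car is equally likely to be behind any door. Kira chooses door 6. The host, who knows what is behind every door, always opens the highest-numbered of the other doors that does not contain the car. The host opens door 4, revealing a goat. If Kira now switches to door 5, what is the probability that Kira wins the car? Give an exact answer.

Apply Bayes' rule, conditioning on where the car actually is.
If it is behind any of doors 1, 2, 3, and 6 (prior 1/6 each): the host would have opened door 5 instead, probability 0; weight (1/6)·0 = 0 each.
If it is behind door 4 (prior 1/6): the host opened door 4, so this case is ruled out; weight (1/6)·0 = 0.
If it is behind door 5 (prior 1/6): door 4 is the highest-numbered option available, probability 1; weight (1/6)·1 = 1/6.
The weights sum to 1/6.
So P(the car behind door 5 | the host opened door 4) = (1/6) / (1/6) = 1.

1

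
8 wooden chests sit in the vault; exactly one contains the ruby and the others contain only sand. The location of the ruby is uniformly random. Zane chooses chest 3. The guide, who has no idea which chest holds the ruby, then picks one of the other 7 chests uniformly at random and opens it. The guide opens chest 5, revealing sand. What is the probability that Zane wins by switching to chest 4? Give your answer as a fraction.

1/7

Apply Bayes' rule, conditioning on where the ruby actually is.
If it is in any of chests 1, 2, 3, 4, 6, 7, and 8 (prior 1/8 each): the guide picks chest 5 with probability 1/7 regardless, and it is not the prize; weight (1/8)·(1/7) = 1/56 each.
If it is in chest 5 (prior 1/8): the guide opened chest 5, so this case is ruled out; weight (1/8)·0 = 0.
The weights sum to 1/8.
So P(the ruby in chest 4 | the guide opened chest 5) = (1/56) / (1/8) = 1/7.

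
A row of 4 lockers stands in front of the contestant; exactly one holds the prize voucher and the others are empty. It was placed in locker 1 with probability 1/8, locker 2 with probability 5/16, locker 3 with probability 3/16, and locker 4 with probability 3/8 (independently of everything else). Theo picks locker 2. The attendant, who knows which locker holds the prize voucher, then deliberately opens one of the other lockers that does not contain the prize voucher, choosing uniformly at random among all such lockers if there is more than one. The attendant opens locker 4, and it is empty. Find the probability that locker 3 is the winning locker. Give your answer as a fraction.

Condition on the true location of the prize voucher.
If it is in locker 1 (prior 1/8): the attendant has 2 equally likely choices, so probability 1/2; weight (1/8)·(1/2) = 1/16.
If it is in locker 2 (prior 5/16): the attendant has 3 equally likely choices, so probability 1/3; weight (5/16)·(1/3) = 5/48.
If it is in locker 3 (prior 3/16): the attendant has 2 equally likely choices, so probability 1/2; weight (3/16)·(1/2) = 3/32.
If it is in locker 4 (prior 3/8): the attendant opened locker 4, so this case is ruled out; weight (3/8)·0 = 0.
The weights sum to 25/96.
So P(the prize voucher in locker 3 | the attendant opened locker 4) = (3/32) / (25/96) = 9/25.

9/25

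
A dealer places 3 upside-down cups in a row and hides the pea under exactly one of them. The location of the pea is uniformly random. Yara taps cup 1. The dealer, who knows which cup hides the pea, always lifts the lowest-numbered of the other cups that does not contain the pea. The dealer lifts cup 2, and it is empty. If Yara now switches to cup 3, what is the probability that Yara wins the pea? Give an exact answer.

1/2

Consider each possible location of the pea in turn.
If it is under either of cups 1 and 3 (prior 1/3 each): cup 2 is the lowest-numbered option available, probability 1; weight (1/3)·1 = 1/3 each.
If it is under cup 2 (prior 1/3): the dealer opened cup 2, so this case is ruled out; weight (1/3)·0 = 0.
The weights sum to 2/3.
So P(the pea under cup 3 | the dealer opened cup 2) = (1/3) / (2/3) = 1/2.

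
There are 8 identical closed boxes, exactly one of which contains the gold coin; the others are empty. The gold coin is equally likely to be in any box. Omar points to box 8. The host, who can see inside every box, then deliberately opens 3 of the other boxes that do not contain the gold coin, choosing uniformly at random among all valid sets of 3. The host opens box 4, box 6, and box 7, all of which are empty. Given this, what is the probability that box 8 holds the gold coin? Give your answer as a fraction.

Consider each possible location of the gold coin in turn.
If it is in any of boxes 1, 2, 3, and 5 (prior 1/8 each): the host has 20 equally likely choices, so probability 1/20; weight (1/8)·(1/20) = 1/160 each.
If it is in any of boxes 4, 6, and 7 (prior 1/8 each): that box was opened and seen not to hold the prize — ruled out; weight (1/8)·0 = 0 each.
If it is in box 8 (prior 1/8): the host has 35 equally likely choices, so probability 1/35; weight (1/8)·(1/35) = 1/280.
The weights sum to 1/35.
So P(the gold coin in box 8 | the host opened box 4, box 6, and box 7) = (1/280) / (1/35) = 1/8.

1/8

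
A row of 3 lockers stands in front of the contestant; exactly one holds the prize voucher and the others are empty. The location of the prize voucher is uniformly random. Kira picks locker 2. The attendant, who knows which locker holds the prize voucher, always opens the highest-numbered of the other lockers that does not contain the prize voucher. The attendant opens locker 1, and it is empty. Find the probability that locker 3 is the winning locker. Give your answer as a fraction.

1

Condition on the true location of the prize voucher.
If it is in locker 1 (prior 1/3): the attendant opened locker 1, so this case is ruled out; weight (1/3)·0 = 0.
If it is in locker 2 (prior 1/3): the attendant would have opened locker 3 instead, probability 0; weight (1/3)·0 = 0.
If it is in locker 3 (prior 1/3): locker 1 is the highest-numbered option available, probability 1; weight (1/3)·1 = 1/3.
The weights sum to 1/3.
So P(the prize voucher in locker 3 | the attendant opened locker 1) = (1/3) / (1/3) = 1.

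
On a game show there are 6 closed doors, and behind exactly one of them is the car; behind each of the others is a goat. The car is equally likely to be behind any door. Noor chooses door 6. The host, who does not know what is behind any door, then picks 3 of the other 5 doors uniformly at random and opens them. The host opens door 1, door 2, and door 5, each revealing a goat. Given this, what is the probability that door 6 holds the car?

Apply Bayes' rule, conditioning on where the car actually is.
If it is behind any of doors 1, 2, and 5 (prior 1/6 each): that door was opened and seen not to hold the prize — ruled out; weight (1/6)·0 = 0 each.
If it is behind any of doors 3, 4, and 6 (prior 1/6 each): the host picks exactly this set with probability 1/10 regardless, and none is the prize; weight (1/6)·(1/10) = 1/60 each.
The weights sum to 1/20.
So P(the car behind door 6 | the host opened door 1, door 2, and door 5) = (1/60) / (1/20) = 1/3.

1/3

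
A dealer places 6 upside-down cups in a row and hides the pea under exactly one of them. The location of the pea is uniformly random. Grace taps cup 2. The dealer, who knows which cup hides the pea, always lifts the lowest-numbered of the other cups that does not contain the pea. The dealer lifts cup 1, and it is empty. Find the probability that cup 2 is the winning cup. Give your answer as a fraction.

Consider each possible location of the pea in turn.
If it is under cup 1 (prior 1/6): the dealer opened cup 1, so this case is ruled out; weight (1/6)·0 = 0.
If it is under any of cups 2, 3, 4, 5, and 6 (prior 1/6 each): cup 1 is the lowest-numbered option available, probability 1; weight (1/6)·1 = 1/6 each.
The weights sum to 5/6.
So P(the pea under cup 2 | the dealer opened cup 1) = (1/6) / (5/6) = 1/5.

1/5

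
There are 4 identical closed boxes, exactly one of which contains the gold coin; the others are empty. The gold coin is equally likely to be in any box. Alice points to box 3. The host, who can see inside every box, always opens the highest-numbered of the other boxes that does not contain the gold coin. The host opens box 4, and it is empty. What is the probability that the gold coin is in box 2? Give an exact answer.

Condition on the true location of the gold coin.
If it is in any of boxes 1, 2, and 3 (prior 1/4 each): box 4 is the highest-numbered option available, probability 1; weight (1/4)·1 = 1/4 each.
If it is in box 4 (prior 1/4): the host opened box 4, so this case is ruled out; weight (1/4)·0 = 0.
The weights sum to 3/4.
So P(the gold coin in box 2 | the host opened box 4) = (1/4) / (3/4) = 1/3.

1/3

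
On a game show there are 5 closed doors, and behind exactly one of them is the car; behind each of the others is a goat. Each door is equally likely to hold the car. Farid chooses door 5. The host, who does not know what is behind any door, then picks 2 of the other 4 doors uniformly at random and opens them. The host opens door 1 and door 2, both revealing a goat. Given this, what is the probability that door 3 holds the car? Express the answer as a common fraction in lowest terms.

Condition on the true location of the car.
If it is behind either of doors 1 and 2 (prior 1/5 each): that door was opened and seen not to hold the prize — ruled out; weight (1/5)·0 = 0 each.
If it is behind any of doors 3, 4, and 5 (prior 1/5 each): the host picks exactly this set with probability 1/6 regardless, and none is the prize; weight (1/5)·(1/6) = 1/30 each.
The weights sum to 1/10.
So P(the car behind door 3 | the host opened door 1 and door 2) = (1/30) / (1/10) = 1/3.

1/3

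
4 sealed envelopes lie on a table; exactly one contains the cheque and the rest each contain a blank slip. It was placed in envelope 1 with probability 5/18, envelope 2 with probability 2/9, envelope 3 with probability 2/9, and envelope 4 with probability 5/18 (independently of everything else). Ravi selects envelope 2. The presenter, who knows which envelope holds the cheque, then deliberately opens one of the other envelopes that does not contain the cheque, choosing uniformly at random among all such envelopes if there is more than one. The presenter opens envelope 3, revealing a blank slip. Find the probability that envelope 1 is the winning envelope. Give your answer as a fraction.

15/38

Apply Bayes' rule, conditioning on where the cheque actually is.
If it is in either of envelopes 1 and 4 (prior 5/18 each): the presenter has 2 equally likely choices, so probability 1/2; weight (5/18)·(1/2) = 5/36 each.
If it is in envelope 2 (prior 2/9): the presenter has 3 equally likely choices, so probability 1/3; weight (2/9)·(1/3) = 2/27.
If it is in envelope 3 (prior 2/9): the presenter opened envelope 3, so this case is ruled out; weight (2/9)·0 = 0.
The weights sum to 19/54.
So P(the cheque in envelope 1 | the presenter opened envelope 3) = (5/36) / (19/54) = 15/38.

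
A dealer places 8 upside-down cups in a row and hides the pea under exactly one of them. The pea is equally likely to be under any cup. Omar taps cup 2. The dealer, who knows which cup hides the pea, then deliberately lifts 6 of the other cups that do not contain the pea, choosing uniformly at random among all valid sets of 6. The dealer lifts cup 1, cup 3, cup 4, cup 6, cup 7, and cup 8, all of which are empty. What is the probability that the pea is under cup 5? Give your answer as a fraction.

Consider each possible location of the pea in turn.
If it is under any of cups 1, 3, 4, 6, 7, and 8 (prior 1/8 each): that cup was opened and seen not to hold the prize — ruled out; weight (1/8)·0 = 0 each.
If it is under cup 2 (prior 1/8): the dealer has 7 equally likely choices, so probability 1/7; weight (1/8)·(1/7) = 1/56.
If it is under cup 5 (prior 1/8): the dealer has no choice, probability 1; weight (1/8)·1 = 1/8.
The weights sum to 1/7.
So P(the pea under cup 5 | the dealer opened cup 1, cup 3, cup 4, cup 6, cup 7, and cup 8) = (1/8) / (1/7) = 7/8.

7/8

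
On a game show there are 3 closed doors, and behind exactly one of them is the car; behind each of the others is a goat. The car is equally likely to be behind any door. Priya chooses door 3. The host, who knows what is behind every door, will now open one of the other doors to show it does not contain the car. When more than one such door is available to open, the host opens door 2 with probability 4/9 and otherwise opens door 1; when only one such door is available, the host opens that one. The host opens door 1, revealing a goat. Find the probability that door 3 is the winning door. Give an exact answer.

Apply Bayes' rule, conditioning on where the car actually is.
If it is behind door 1 (prior 1/3): the host opened door 1, so this case is ruled out; weight (1/3)·0 = 0.
If it is behind door 2 (prior 1/3): only door 1 is available, probability 1; weight (1/3)·1 = 1/3.
If it is behind door 3 (prior 1/3): door 2 is available but not opened, probability 5/9; weight (1/3)·(5/9) = 5/27.
The weights sum to 14/27.
So P(the car behind door 3 | the host opened door 1) = (5/27) / (14/27) = 5/14.

5/14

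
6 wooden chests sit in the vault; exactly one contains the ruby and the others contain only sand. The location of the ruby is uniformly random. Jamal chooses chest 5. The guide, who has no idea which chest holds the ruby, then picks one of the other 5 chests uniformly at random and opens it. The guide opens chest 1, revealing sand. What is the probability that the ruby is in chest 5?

1/5

Because the guide chose which chest to open without knowing where the ruby is, the choice is independent of the prize location. Learning that chest 1 does not hold the ruby simply rules out that one location and leaves the remaining 5 chests still equally likely by symmetry.
So P(the ruby in chest 5) = 1/5.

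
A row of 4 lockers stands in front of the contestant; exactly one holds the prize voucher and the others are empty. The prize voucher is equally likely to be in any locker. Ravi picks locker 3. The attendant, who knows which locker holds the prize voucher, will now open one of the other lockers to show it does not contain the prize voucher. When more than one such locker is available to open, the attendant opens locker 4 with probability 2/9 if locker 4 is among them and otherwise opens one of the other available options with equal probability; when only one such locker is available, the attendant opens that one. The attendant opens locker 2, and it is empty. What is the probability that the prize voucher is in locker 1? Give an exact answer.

7/15

Apply Bayes' rule, conditioning on where the prize voucher actually is.
If it is in locker 1 (prior 1/4): locker 4 is available but not opened, probability 7/9; weight (1/4)·(7/9) = 7/36.
If it is in locker 2 (prior 1/4): the attendant opened locker 2, so this case is ruled out; weight (1/4)·0 = 0.
If it is in locker 3 (prior 1/4): locker 4 is available but not opened; locker 2 gets probability (1 − 2/9)/2 = 7/18; weight (1/4)·(7/18) = 7/72.
If it is in locker 4 (prior 1/4): locker 4 holds the prize so is unavailable; the attendant chooses uniformly among the 2 others, probability 1/2; weight (1/4)·(1/2) = 1/8.
The weights sum to 5/12.
So P(the prize voucher in locker 1 | the attendant opened locker 2) = (7/36) / (5/12) = 7/15.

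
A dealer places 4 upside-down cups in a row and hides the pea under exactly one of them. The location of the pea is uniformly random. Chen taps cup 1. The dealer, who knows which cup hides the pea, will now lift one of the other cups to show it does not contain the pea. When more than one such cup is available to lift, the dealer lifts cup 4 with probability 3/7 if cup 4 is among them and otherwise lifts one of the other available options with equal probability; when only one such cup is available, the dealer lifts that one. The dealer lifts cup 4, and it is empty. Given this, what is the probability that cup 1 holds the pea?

1/3

Consider each possible location of the pea in turn.
If it is under any of cups 1, 2, and 3 (prior 1/4 each): cup 4 is available, opened with probability 3/7; weight (1/4)·(3/7) = 3/28 each.
If it is under cup 4 (prior 1/4): the dealer opened cup 4, so this case is ruled out; weight (1/4)·0 = 0.
The weights sum to 9/28.
So P(the pea under cup 1 | the dealer opened cup 4) = (3/28) / (9/28) = 1/3.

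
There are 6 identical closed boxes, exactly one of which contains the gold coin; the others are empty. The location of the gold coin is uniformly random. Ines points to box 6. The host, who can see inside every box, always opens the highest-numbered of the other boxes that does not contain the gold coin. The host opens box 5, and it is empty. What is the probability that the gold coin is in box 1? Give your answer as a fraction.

1/5

Consider each possible location of the gold coin in turn.
If it is in any of boxes 1, 2, 3, 4, and 6 (prior 1/6 each): box 5 is the highest-numbered option available, probability 1; weight (1/6)·1 = 1/6 each.
If it is in box 5 (prior 1/6): the host opened box 5, so this case is ruled out; weight (1/6)·0 = 0.
The weights sum to 5/6.
So P(the gold coin in box 1 | the host opened box 5) = (1/6) / (5/6) = 1/5.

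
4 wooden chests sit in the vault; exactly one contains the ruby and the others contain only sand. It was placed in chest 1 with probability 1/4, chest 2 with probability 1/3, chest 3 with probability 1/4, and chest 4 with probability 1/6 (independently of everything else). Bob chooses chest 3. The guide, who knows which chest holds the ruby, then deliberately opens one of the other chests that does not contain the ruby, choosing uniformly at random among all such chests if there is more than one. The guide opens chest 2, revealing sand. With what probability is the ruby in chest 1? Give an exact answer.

3/7

Condition on the true location of the ruby.
If it is in chest 1 (prior 1/4): the guide has 2 equally likely choices, so probability 1/2; weight (1/4)·(1/2) = 1/8.
If it is in chest 2 (prior 1/3): the guide opened chest 2, so this case is ruled out; weight (1/3)·0 = 0.
If it is in chest 3 (prior 1/4): the guide has 3 equally likely choices, so probability 1/3; weight (1/4)·(1/3) = 1/12.
If it is in chest 4 (prior 1/6): the guide has 2 equally likely choices, so probability 1/2; weight (1/6)·(1/2) = 1/12.
The weights sum to 7/24.
So P(the ruby in chest 1 | the guide opened chest 2) = (1/8) / (7/24) = 3/7.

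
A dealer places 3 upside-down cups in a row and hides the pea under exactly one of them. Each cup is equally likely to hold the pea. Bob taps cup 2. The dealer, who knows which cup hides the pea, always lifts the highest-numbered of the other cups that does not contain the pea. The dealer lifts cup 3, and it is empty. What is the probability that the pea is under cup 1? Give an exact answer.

1/2

Consider each possible location of the pea in turn.
If it is under either of cups 1 and 2 (prior 1/3 each): cup 3 is the highest-numbered option available, probability 1; weight (1/3)·1 = 1/3 each.
If it is under cup 3 (prior 1/3): the dealer opened cup 3, so this case is ruled out; weight (1/3)·0 = 0.
The weights sum to 2/3.
So P(the pea under cup 1 | the dealer opened cup 3) = (1/3) / (2/3) = 1/2.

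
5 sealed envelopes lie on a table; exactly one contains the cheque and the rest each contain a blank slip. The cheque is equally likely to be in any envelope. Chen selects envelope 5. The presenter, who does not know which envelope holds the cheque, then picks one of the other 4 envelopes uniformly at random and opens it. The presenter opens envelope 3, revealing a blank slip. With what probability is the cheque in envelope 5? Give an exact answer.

1/4

Because the presenter chose which envelope to open without knowing where the cheque is, the choice is independent of the prize location. Learning that envelope 3 does not hold the cheque simply rules out that one location and leaves the remaining 4 envelopes still equally likely by symmetry.
So P(the cheque in envelope 5) = 1/4.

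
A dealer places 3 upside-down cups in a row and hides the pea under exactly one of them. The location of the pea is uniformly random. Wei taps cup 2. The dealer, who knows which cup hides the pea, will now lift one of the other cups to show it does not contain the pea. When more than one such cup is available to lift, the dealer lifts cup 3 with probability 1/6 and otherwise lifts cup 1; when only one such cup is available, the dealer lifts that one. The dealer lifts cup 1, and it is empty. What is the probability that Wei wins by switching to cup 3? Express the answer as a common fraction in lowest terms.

6/11

Apply Bayes' rule, conditioning on where the pea actually is.
If it is under cup 1 (prior 1/3): the dealer opened cup 1, so this case is ruled out; weight (1/3)·0 = 0.
If it is under cup 2 (prior 1/3): cup 3 is available but not opened, probability 5/6; weight (1/3)·(5/6) = 5/18.
If it is under cup 3 (prior 1/3): only cup 1 is available, probability 1; weight (1/3)·1 = 1/3.
The weights sum to 11/18.
So P(the pea under cup 3 | the dealer opened cup 1) = (1/3) / (11/18) = 6/11.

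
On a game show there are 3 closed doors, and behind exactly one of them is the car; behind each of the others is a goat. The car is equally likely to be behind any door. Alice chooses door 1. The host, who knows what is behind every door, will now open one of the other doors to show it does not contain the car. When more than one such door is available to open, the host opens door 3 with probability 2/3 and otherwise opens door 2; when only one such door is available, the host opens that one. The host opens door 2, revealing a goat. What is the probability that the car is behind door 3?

Consider each possible location of the car in turn.
If it is behind door 1 (prior 1/3): door 3 is available but not opened, probability 1/3; weight (1/3)·(1/3) = 1/9.
If it is behind door 2 (prior 1/3): the host opened door 2, so this case is ruled out; weight (1/3)·0 = 0.
If it is behind door 3 (prior 1/3): only door 2 is available, probability 1; weight (1/3)·1 = 1/3.
The weights sum to 4/9.
So P(the car behind door 3 | the host opened door 2) = (1/3) / (4/9) = 3/4.

3/4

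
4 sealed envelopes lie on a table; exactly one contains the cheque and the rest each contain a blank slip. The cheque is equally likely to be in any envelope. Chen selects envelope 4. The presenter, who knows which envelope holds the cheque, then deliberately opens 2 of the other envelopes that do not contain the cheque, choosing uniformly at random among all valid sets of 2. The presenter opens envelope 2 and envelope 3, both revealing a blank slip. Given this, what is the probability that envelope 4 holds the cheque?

1/4

Condition on the true location of the cheque.
If it is in envelope 1 (prior 1/4): the presenter has no choice, probability 1; weight (1/4)·1 = 1/4.
If it is in either of envelopes 2 and 3 (prior 1/4 each): that envelope was opened and seen not to hold the prize — ruled out; weight (1/4)·0 = 0 each.
If it is in envelope 4 (prior 1/4): the presenter has 3 equally likely choices, so probability 1/3; weight (1/4)·(1/3) = 1/12.
The weights sum to 1/3.
So P(the cheque in envelope 4 | the presenter opened envelope 2 and envelope 3) = (1/12) / (1/3) = 1/4.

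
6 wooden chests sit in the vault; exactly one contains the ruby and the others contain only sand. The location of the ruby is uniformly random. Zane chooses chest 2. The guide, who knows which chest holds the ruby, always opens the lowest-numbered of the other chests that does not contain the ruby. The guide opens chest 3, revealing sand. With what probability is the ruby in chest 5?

Consider each possible location of the ruby in turn.
If it is in chest 1 (prior 1/6): chest 3 is the lowest-numbered option available, probability 1; weight (1/6)·1 = 1/6.
If it is in any of chests 2, 4, 5, and 6 (prior 1/6 each): the guide would have opened chest 1 instead, probability 0; weight (1/6)·0 = 0 each.
If it is in chest 3 (prior 1/6): the guide opened chest 3, so this case is ruled out; weight (1/6)·0 = 0.
The weights sum to 1/6.
So P(the ruby in chest 5 | the guide opened chest 3) = 0 / (1/6) = 0.

0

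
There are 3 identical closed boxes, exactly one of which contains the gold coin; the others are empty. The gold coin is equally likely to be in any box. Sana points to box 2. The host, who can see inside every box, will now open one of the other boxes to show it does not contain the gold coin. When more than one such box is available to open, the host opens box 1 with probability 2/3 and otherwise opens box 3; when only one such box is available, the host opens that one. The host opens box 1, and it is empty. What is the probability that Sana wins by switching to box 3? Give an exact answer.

Condition on the true location of the gold coin.
If it is in box 1 (prior 1/3): the host opened box 1, so this case is ruled out; weight (1/3)·0 = 0.
If it is in box 2 (prior 1/3): box 1 is available, opened with probability 2/3; weight (1/3)·(2/3) = 2/9.
If it is in box 3 (prior 1/3): only box 1 is available, probability 1; weight (1/3)·1 = 1/3.
The weights sum to 5/9.
So P(the gold coin in box 3 | the host opened box 1) = (1/3) / (5/9) = 3/5.

3/5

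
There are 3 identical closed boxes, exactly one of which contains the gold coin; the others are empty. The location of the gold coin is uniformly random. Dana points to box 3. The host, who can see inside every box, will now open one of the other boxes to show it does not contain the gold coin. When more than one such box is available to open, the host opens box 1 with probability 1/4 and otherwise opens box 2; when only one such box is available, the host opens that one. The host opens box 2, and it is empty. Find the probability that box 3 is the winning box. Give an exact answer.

3/7

Consider each possible location of the gold coin in turn.
If it is in box 1 (prior 1/3): only box 2 is available, probability 1; weight (1/3)·1 = 1/3.
If it is in box 2 (prior 1/3): the host opened box 2, so this case is ruled out; weight (1/3)·0 = 0.
If it is in box 3 (prior 1/3): box 1 is available but not opened, probability 3/4; weight (1/3)·(3/4) = 1/4.
The weights sum to 7/12.
So P(the gold coin in box 3 | the host opened box 2) = (1/4) / (7/12) = 3/7.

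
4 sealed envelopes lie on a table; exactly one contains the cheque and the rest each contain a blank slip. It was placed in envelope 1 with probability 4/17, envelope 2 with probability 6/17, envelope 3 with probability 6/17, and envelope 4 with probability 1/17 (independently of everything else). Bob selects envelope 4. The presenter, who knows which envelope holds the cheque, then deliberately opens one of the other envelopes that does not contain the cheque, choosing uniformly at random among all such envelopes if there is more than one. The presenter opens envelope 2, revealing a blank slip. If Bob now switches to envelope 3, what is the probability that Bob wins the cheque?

9/16

Consider each possible location of the cheque in turn.
If it is in envelope 1 (prior 4/17): the presenter has 2 equally likely choices, so probability 1/2; weight (4/17)·(1/2) = 2/17.
If it is in envelope 2 (prior 6/17): the presenter opened envelope 2, so this case is ruled out; weight (6/17)·0 = 0.
If it is in envelope 3 (prior 6/17): the presenter has 2 equally likely choices, so probability 1/2; weight (6/17)·(1/2) = 3/17.
If it is in envelope 4 (prior 1/17): the presenter has 3 equally likely choices, so probability 1/3; weight (1/17)·(1/3) = 1/51.
The weights sum to 16/51.
So P(the cheque in envelope 3 | the presenter opened envelope 2) = (3/17) / (16/51) = 9/16.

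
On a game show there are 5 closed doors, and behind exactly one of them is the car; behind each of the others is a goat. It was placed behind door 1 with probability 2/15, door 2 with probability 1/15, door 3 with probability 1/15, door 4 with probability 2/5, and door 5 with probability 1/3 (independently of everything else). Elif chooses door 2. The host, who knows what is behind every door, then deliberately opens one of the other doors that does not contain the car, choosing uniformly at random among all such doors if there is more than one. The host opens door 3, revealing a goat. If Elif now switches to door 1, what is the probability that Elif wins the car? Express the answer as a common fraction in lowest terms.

Condition on the true location of the car.
If it is behind door 1 (prior 2/15): the host has 3 equally likely choices, so probability 1/3; weight (2/15)·(1/3) = 2/45.
If it is behind door 2 (prior 1/15): the host has 4 equally likely choices, so probability 1/4; weight (1/15)·(1/4) = 1/60.
If it is behind door 3 (prior 1/15): the host opened door 3, so this case is ruled out; weight (1/15)·0 = 0.
If it is behind door 4 (prior 2/5): the host has 3 equally likely choices, so probability 1/3; weight (2/5)·(1/3) = 2/15.
If it is behind door 5 (prior 1/3): the host has 3 equally likely choices, so probability 1/3; weight (1/3)·(1/3) = 1/9.
The weights sum to 11/36.
So P(the car behind door 1 | the host opened door 3) = (2/45) / (11/36) = 8/55.

8/55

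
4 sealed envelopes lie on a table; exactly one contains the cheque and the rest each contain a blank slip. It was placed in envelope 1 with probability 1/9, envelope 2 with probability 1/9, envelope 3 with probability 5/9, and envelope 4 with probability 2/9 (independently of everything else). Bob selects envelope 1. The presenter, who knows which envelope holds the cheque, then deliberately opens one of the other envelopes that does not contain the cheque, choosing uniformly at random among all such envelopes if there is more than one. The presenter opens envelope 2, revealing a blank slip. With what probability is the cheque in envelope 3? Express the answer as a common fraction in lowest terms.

15/23

Consider each possible location of the cheque in turn.
If it is in envelope 1 (prior 1/9): the presenter has 3 equally likely choices, so probability 1/3; weight (1/9)·(1/3) = 1/27.
If it is in envelope 2 (prior 1/9): the presenter opened envelope 2, so this case is ruled out; weight (1/9)·0 = 0.
If it is in envelope 3 (prior 5/9): the presenter has 2 equally likely choices, so probability 1/2; weight (5/9)·(1/2) = 5/18.
If it is in envelope 4 (prior 2/9): the presenter has 2 equally likely choices, so probability 1/2; weight (2/9)·(1/2) = 1/9.
The weights sum to 23/54.
So P(the cheque in envelope 3 | the presenter opened envelope 2) = (5/18) / (23/54) = 15/23.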